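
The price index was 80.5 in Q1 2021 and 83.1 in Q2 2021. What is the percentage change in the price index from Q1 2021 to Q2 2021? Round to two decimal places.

3.23%

Change = (83.1 − 80.5) / 80.5 × 100
       = 2.6 / 80.5 × 100 = 3.2298%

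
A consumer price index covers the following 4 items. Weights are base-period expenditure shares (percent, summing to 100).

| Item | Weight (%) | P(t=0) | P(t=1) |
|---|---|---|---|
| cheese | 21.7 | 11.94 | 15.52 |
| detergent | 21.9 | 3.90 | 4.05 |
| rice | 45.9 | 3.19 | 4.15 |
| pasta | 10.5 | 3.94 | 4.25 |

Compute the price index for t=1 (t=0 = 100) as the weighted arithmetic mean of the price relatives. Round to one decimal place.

122.0

cheese: 21.7 × (15.52/11.94) = 21.7 × 1.299832 = 28.2064
detergent: 21.9 × (4.05/3.90) = 21.9 × 1.038462 = 22.7423
rice: 45.9 × (4.15/3.19) = 45.9 × 1.300940 = 59.7132
pasta: 10.5 × (4.25/3.94) = 10.5 × 1.078680 = 11.3261
Index = Σ wᵢ·(p₁ᵢ/p₀ᵢ) = 28.2064 + 22.7423 + 59.7132 + 11.3261 = 121.9880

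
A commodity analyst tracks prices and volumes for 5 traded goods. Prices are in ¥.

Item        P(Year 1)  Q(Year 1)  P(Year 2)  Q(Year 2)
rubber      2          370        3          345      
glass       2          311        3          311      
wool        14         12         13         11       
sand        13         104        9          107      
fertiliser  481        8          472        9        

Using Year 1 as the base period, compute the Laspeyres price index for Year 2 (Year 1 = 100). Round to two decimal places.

102.69

Laspeyres price index uses base-period quantities as weights.
ΣP(Year 2)·Q(Year 1) = 3×370 + 3×311 + 13×12 + 9×104 + 472×8 = 1110 + 933 + 156 + 936 + 3776 = 6911
ΣP(Year 1)·Q(Year 1) = 2×370 + 2×311 + 14×12 + 13×104 + 481×8 = 740 + 622 + 168 + 1352 + 3848 = 6730
Index = 6911 / 6730 × 100 = 102.6895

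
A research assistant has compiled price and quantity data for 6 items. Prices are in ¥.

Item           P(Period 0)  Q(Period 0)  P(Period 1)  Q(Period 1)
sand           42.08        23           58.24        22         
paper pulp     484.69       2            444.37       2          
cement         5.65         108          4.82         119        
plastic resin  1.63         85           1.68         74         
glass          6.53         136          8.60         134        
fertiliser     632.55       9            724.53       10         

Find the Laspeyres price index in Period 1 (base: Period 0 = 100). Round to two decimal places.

Laspeyres price index uses base-period quantities as weights.
ΣP(Period 1)·Q(Period 0) = 58.24×23 + 444.37×2 + 4.82×108 + 1.68×85 + 8.60×136 + 724.53×9 = 1339.52 + 888.74 + 520.56 + 142.8 + 1169.6 + 6520.77 = 10581.99
ΣP(Period 0)·Q(Period 0) = 42.08×23 + 484.69×2 + 5.65×108 + 1.63×85 + 6.53×136 + 632.55×9 = 967.84 + 969.38 + 610.2 + 138.55 + 888.08 + 5692.95 = 9267
Index = 10581.99 / 9267 × 100 = 114.1900

114.19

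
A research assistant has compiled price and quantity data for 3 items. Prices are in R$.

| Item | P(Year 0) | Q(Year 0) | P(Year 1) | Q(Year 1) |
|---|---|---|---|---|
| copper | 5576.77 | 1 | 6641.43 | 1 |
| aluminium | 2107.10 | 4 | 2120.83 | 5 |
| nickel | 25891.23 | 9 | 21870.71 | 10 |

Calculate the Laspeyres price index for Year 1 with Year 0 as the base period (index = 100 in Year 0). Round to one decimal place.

85.8

Laspeyres price index uses base-period quantities as weights.
ΣP(Year 1)·Q(Year 0) = 6641.43×1 + 2120.83×4 + 21870.71×9 = 6641.43 + 8483.32 + 196836.39 = 211961.14
ΣP(Year 0)·Q(Year 0) = 5576.77×1 + 2107.10×4 + 25891.23×9 = 5576.77 + 8428.4 + 233021.07 = 247026.24
Index = 211961.14 / 247026.24 × 100 = 85.8051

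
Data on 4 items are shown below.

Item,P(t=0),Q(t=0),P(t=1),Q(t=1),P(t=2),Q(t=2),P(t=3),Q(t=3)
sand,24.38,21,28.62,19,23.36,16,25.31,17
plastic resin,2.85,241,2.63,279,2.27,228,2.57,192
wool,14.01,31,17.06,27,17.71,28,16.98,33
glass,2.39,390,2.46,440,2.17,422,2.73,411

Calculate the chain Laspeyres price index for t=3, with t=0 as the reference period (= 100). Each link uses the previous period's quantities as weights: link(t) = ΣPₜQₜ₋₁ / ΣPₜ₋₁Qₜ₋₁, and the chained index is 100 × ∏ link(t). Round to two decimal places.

Link t=0→t=1:
ΣP(t=1)Q(t=0) = 28.62×21 + 2.63×241 + 17.06×31 + 2.46×390 = 601.02 + 633.83 + 528.86 + 959.4 = 2723.11
ΣP(t=0)Q(t=0) = 24.38×21 + 2.85×241 + 14.01×31 + 2.39×390 = 511.98 + 686.85 + 434.31 + 932.1 = 2565.24
link = 2723.11/2565.24 = 1.061542
Link t=1→t=2:
ΣP(t=2)Q(t=1) = 23.36×19 + 2.27×279 + 17.71×27 + 2.17×440 = 443.84 + 633.33 + 478.17 + 954.8 = 2510.14
ΣP(t=1)Q(t=1) = 28.62×19 + 2.63×279 + 17.06×27 + 2.46×440 = 543.78 + 733.77 + 460.62 + 1082.4 = 2820.57
link = 2510.14/2820.57 = 0.889941
Link t=2→t=3:
ΣP(t=3)Q(t=2) = 25.31×16 + 2.57×228 + 16.98×28 + 2.73×422 = 404.96 + 585.96 + 475.44 + 1152.06 = 2618.42
ΣP(t=2)Q(t=2) = 23.36×16 + 2.27×228 + 17.71×28 + 2.17×422 = 373.76 + 517.56 + 495.88 + 915.74 = 2302.94
link = 2618.42/2302.94 = 1.136990
Chained index = 100 × 1.061542 × 0.889941 × 1.136990 = 107.4125

107.41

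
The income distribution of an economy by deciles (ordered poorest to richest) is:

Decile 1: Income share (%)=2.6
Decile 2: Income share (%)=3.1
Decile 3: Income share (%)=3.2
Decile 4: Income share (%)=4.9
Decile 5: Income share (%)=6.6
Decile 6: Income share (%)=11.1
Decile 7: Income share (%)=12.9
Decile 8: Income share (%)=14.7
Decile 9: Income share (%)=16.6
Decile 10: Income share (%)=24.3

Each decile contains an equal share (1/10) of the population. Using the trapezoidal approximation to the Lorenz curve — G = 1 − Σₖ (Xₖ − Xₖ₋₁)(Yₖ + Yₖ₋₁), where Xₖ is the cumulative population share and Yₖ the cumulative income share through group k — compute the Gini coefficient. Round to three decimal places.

Cumulative income shares Yₖ: 0.0260, 0.0570, 0.0890, 0.1380, 0.2040, 0.3150, 0.4440, 0.5910, 0.7570, 1.0000
Σ (Xₖ−Xₖ₋₁)(Yₖ+Yₖ₋₁) = (1/10)(0.0260+0.0000) + (1/10)(0.0570+0.0260) + (1/10)(0.0890+0.0570) + (1/10)(0.1380+0.0890) + (1/10)(0.2040+0.1380) + (1/10)(0.3150+0.2040) + (1/10)(0.4440+0.3150) + (1/10)(0.5910+0.4440) + (1/10)(0.7570+0.5910) + (1/10)(1.0000+0.7570)
  = 0.0026 + 0.0083 + 0.0146 + 0.0227 + 0.0342 + 0.0519 + 0.0759 + 0.1035 + 0.1348 + 0.1757 = 0.6242
G = 1 − 0.6242 = 0.3758

0.376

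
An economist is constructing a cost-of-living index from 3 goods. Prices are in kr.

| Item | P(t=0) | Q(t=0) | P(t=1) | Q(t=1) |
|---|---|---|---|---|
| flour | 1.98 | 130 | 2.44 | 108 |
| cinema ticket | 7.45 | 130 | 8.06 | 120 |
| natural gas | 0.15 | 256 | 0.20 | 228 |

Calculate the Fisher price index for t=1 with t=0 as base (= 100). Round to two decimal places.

111.89

Laspeyres component (base-period weights):
ΣP(t=1)Q(t=0) = 2.44×130 + 8.06×130 + 0.20×256 = 317.2 + 1047.8 + 51.2 = 1416.2
ΣP(t=0)Q(t=0) = 1.98×130 + 7.45×130 + 0.15×256 = 257.4 + 968.5 + 38.4 = 1264.3
L = 1416.2 / 1264.3 × 100 = 112.0146
Paasche component (current-period weights):
ΣP(t=1)Q(t=1) = 2.44×108 + 8.06×120 + 0.20×228 = 263.52 + 967.2 + 45.6 = 1276.32
ΣP(t=0)Q(t=1) = 1.98×108 + 7.45×120 + 0.15×228 = 213.84 + 894 + 34.2 = 1142.04
P = 1276.32 / 1142.04 × 100 = 111.7579
Fisher = √(L × P) = √(112.0146 × 111.7579) = 111.8862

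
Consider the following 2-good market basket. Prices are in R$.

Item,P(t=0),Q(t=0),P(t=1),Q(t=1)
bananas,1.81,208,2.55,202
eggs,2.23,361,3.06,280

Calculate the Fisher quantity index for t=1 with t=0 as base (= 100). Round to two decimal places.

83.85

Laspeyres component (base-period weights):
ΣP(t=0)Q(t=1) = 1.81×202 + 2.23×280 = 365.62 + 624.4 = 990.02
ΣP(t=0)Q(t=0) = 1.81×208 + 2.23×361 = 376.48 + 805.03 = 1181.51
L = 990.02 / 1181.51 × 100 = 83.7928
Paasche component (current-period weights):
ΣP(t=1)Q(t=1) = 2.55×202 + 3.06×280 = 515.1 + 856.8 = 1371.9
ΣP(t=1)Q(t=0) = 2.55×208 + 3.06×361 = 530.4 + 1104.66 = 1635.06
P = 1371.9 / 1635.06 × 100 = 83.9052
Fisher = √(L × P) = √(83.7928 × 83.9052) = 83.8490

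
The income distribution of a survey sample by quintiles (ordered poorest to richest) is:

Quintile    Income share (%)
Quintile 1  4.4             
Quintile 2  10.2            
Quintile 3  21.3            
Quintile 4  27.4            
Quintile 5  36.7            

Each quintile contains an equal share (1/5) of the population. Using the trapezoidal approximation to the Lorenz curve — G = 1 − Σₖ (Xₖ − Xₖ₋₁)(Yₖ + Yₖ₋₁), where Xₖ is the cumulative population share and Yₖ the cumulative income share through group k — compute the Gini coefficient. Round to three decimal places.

Cumulative income shares Yₖ: 0.0440, 0.1460, 0.3590, 0.6330, 1.0000
Σ (Xₖ−Xₖ₋₁)(Yₖ+Yₖ₋₁) = (1/5)(0.0440+0.0000) + (1/5)(0.1460+0.0440) + (1/5)(0.3590+0.1460) + (1/5)(0.6330+0.3590) + (1/5)(1.0000+0.6330)
  = 0.0088 + 0.0380 + 0.1010 + 0.1984 + 0.3266 = 0.6728
G = 1 − 0.6728 = 0.3272

0.327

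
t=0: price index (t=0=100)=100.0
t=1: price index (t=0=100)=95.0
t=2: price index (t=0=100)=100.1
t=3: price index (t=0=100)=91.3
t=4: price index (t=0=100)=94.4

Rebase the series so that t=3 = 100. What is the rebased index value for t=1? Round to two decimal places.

Rebased(t=1) = 95.0 / 91.3 × 100 = 104.0526

104.05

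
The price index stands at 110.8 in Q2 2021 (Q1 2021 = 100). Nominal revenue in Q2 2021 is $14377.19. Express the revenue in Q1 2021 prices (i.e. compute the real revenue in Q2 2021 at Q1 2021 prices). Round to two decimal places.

Real = Nominal ÷ (Index/100) = 14377.19 ÷ (110.8/100)
     = 14377.19 ÷ 1.108 = 12975.8032

12975.80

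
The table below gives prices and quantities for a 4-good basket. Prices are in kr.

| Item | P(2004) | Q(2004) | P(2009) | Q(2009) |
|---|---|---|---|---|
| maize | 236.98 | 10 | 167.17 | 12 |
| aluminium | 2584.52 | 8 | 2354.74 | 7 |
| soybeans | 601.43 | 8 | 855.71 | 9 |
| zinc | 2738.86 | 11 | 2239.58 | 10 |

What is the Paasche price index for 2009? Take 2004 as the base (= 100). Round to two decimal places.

90.42

Paasche price index uses current-period quantities as weights.
ΣP(2009)·Q(2009) = 167.17×12 + 2354.74×7 + 855.71×9 + 2239.58×10 = 2006.04 + 16483.18 + 7701.39 + 22395.8 = 48586.41
ΣP(2004)·Q(2009) = 236.98×12 + 2584.52×7 + 601.43×9 + 2738.86×10 = 2843.76 + 18091.64 + 5412.87 + 27388.6 = 53736.87
Index = 48586.41 / 53736.87 × 100 = 90.4154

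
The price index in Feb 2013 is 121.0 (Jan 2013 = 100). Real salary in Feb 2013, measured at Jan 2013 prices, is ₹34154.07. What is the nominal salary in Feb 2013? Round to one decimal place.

Nominal = Real × (Index/100) = 34154.07 × (121.0/100)
        = 34154.07 × 1.210 = 41326.4247

41326.4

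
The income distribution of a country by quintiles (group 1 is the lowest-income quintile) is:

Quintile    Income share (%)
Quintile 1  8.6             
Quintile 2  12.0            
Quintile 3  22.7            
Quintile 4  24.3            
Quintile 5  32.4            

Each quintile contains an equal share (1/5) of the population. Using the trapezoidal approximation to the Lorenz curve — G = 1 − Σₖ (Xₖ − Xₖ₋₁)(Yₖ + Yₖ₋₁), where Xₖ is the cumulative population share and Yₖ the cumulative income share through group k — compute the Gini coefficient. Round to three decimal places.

Cumulative income shares Yₖ: 0.0860, 0.2060, 0.4330, 0.6760, 1.0000
Σ (Xₖ−Xₖ₋₁)(Yₖ+Yₖ₋₁) = (1/5)(0.0860+0.0000) + (1/5)(0.2060+0.0860) + (1/5)(0.4330+0.2060) + (1/5)(0.6760+0.4330) + (1/5)(1.0000+0.6760)
  = 0.0172 + 0.0584 + 0.1278 + 0.2218 + 0.3352 = 0.7604
G = 1 − 0.7604 = 0.2396

0.240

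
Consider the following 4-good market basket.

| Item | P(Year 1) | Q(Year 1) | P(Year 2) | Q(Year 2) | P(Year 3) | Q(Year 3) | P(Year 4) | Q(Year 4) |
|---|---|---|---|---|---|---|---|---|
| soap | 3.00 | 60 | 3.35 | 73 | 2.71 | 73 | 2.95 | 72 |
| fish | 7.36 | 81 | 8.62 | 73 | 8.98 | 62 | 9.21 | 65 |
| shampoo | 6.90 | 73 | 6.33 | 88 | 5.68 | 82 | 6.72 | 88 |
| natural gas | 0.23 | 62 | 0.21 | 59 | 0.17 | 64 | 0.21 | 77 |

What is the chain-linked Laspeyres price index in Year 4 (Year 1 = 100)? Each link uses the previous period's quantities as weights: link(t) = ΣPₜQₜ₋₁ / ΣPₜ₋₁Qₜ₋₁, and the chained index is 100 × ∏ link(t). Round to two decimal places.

Link Year 1→Year 2:
ΣP(Year 2)Q(Year 1) = 3.35×60 + 8.62×81 + 6.33×73 + 0.21×62 = 201 + 698.22 + 462.09 + 13.02 = 1374.33
ΣP(Year 1)Q(Year 1) = 3.00×60 + 7.36×81 + 6.90×73 + 0.23×62 = 180 + 596.16 + 503.7 + 14.26 = 1294.12
link = 1374.33/1294.12 = 1.061980
Link Year 2→Year 3:
ΣP(Year 3)Q(Year 2) = 2.71×73 + 8.98×73 + 5.68×88 + 0.17×59 = 197.83 + 655.54 + 499.84 + 10.03 = 1363.24
ΣP(Year 2)Q(Year 2) = 3.35×73 + 8.62×73 + 6.33×88 + 0.21×59 = 244.55 + 629.26 + 557.04 + 12.39 = 1443.24
link = 1363.24/1443.24 = 0.944569
Link Year 3→Year 4:
ΣP(Year 4)Q(Year 3) = 2.95×73 + 9.21×62 + 6.72×82 + 0.21×64 = 215.35 + 571.02 + 551.04 + 13.44 = 1350.85
ΣP(Year 3)Q(Year 3) = 2.71×73 + 8.98×62 + 5.68×82 + 0.17×64 = 197.83 + 556.76 + 465.76 + 10.88 = 1231.23
link = 1350.85/1231.23 = 1.097155
Chained index = 100 × 1.061980 × 0.944569 × 1.097155 = 110.0571

110.06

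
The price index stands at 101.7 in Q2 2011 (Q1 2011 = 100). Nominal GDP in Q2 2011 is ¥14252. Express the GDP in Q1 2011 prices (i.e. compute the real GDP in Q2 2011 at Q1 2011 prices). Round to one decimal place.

14013.8

Real = Nominal ÷ (Index/100) = 14252 ÷ (101.7/100)
     = 14252 ÷ 1.017 = 14013.7660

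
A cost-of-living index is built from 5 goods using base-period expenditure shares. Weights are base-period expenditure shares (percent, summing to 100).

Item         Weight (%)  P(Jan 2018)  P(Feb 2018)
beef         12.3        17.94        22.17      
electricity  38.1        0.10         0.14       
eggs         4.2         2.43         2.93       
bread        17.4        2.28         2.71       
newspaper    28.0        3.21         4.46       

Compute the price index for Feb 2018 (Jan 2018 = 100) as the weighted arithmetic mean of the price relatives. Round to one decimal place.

133.2

beef: 12.3 × (22.17/17.94) = 12.3 × 1.235786 = 15.2002
electricity: 38.1 × (0.14/0.10) = 38.1 × 1.400000 = 53.3400
eggs: 4.2 × (2.93/2.43) = 4.2 × 1.205761 = 5.0642
bread: 17.4 × (2.71/2.28) = 17.4 × 1.188596 = 20.6816
newspaper: 28.0 × (4.46/3.21) = 28.0 × 1.389408 = 38.9034
Index = Σ wᵢ·(p₁ᵢ/p₀ᵢ) = 15.2002 + 53.3400 + 5.0642 + 20.6816 + 38.9034 = 133.1894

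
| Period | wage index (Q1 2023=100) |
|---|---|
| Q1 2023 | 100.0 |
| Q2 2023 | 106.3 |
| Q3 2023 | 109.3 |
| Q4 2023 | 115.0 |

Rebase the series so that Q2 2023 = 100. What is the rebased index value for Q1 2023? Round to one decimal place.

94.1

Rebased(Q1 2023) = 100.0 / 106.3 × 100 = 94.0734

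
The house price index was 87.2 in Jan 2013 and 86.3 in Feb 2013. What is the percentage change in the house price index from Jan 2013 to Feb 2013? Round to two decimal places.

-1.03%

Change = (86.3 − 87.2) / 87.2 × 100
       = -0.9 / 87.2 × 100 = -1.0321%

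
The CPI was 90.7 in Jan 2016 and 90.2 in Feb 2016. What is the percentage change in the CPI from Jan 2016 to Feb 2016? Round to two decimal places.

Change = (90.2 − 90.7) / 90.7 × 100
       = -0.5 / 90.7 × 100 = -0.5513%

-0.55%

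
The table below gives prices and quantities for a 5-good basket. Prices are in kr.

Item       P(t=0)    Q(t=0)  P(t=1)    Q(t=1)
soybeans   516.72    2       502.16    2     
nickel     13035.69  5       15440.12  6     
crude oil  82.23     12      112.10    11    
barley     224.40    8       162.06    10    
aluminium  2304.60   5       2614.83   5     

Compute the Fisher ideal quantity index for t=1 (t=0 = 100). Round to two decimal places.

116.66

Laspeyres component (base-period weights):
ΣP(t=0)Q(t=1) = 516.72×2 + 13035.69×6 + 82.23×11 + 224.40×10 + 2304.60×5 = 1033.44 + 78214.14 + 904.53 + 2244 + 11523 = 93919.11
ΣP(t=0)Q(t=0) = 516.72×2 + 13035.69×5 + 82.23×12 + 224.40×8 + 2304.60×5 = 1033.44 + 65178.45 + 986.76 + 1795.2 + 11523 = 80516.85
L = 93919.11 / 80516.85 × 100 = 116.6453
Paasche component (current-period weights):
ΣP(t=1)Q(t=1) = 502.16×2 + 15440.12×6 + 112.10×11 + 162.06×10 + 2614.83×5 = 1004.32 + 92640.72 + 1233.1 + 1620.6 + 13074.15 = 109572.89
ΣP(t=1)Q(t=0) = 502.16×2 + 15440.12×5 + 112.10×12 + 162.06×8 + 2614.83×5 = 1004.32 + 77200.6 + 1345.2 + 1296.48 + 13074.15 = 93920.75
P = 109572.89 / 93920.75 × 100 = 116.6653
Fisher = √(L × P) = √(116.6453 × 116.6653) = 116.6553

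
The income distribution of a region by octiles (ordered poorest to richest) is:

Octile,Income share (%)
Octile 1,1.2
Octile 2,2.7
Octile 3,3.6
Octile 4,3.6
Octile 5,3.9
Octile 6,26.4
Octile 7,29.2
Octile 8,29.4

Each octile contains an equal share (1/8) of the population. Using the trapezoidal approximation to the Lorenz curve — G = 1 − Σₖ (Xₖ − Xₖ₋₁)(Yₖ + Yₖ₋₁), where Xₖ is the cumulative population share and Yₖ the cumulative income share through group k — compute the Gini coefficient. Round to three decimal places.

Cumulative income shares Yₖ: 0.0120, 0.0390, 0.0750, 0.1110, 0.1500, 0.4140, 0.7060, 1.0000
Σ (Xₖ−Xₖ₋₁)(Yₖ+Yₖ₋₁) = (1/8)(0.0120+0.0000) + (1/8)(0.0390+0.0120) + (1/8)(0.0750+0.0390) + (1/8)(0.1110+0.0750) + (1/8)(0.1500+0.1110) + (1/8)(0.4140+0.1500) + (1/8)(0.7060+0.4140) + (1/8)(1.0000+0.7060)
  = 0.0015 + 0.0064 + 0.0143 + 0.0233 + 0.0326 + 0.0705 + 0.1400 + 0.2132 = 0.5018
G = 1 − 0.5018 = 0.4982

0.498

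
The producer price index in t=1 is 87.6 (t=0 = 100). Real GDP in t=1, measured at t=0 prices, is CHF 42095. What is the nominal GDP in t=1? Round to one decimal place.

36875.2

Nominal = Real × (Index/100) = 42095 × (87.6/100)
        = 42095 × 0.876 = 36875.2200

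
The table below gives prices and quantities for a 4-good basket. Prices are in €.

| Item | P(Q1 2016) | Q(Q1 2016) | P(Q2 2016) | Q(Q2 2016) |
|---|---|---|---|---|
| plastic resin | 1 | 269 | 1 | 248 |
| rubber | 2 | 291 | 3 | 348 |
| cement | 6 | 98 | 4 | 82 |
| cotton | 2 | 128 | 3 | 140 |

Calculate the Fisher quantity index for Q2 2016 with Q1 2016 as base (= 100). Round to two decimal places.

Laspeyres component (base-period weights):
ΣP(Q1 2016)Q(Q2 2016) = 1×248 + 2×348 + 6×82 + 2×140 = 248 + 696 + 492 + 280 = 1716
ΣP(Q1 2016)Q(Q1 2016) = 1×269 + 2×291 + 6×98 + 2×128 = 269 + 582 + 588 + 256 = 1695
L = 1716 / 1695 × 100 = 101.2389
Paasche component (current-period weights):
ΣP(Q2 2016)Q(Q2 2016) = 1×248 + 3×348 + 4×82 + 3×140 = 248 + 1044 + 328 + 420 = 2040
ΣP(Q2 2016)Q(Q1 2016) = 1×269 + 3×291 + 4×98 + 3×128 = 269 + 873 + 392 + 384 = 1918
P = 2040 / 1918 × 100 = 106.3608
Fisher = √(L × P) = √(101.2389 × 106.3608) = 103.7683

103.77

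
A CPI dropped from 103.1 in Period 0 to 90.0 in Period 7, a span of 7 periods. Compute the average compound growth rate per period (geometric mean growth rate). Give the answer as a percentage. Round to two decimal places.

Growth factor = (90.0/103.1)^(1/7) = (0.872939)^(1/7) = 0.980774
Growth rate = 0.980774 − 1 = -0.019226 = -1.9226%

-1.92%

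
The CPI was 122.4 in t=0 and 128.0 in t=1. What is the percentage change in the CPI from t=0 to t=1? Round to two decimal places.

Change = (128.0 − 122.4) / 122.4 × 100
       = 5.6 / 122.4 × 100 = 4.5752%

4.58%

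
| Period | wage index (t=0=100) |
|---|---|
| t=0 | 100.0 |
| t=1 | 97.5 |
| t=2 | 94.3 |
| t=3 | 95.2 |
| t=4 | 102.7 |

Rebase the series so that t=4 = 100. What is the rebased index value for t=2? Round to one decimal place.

91.8

Rebased(t=2) = 94.3 / 102.7 × 100 = 91.8208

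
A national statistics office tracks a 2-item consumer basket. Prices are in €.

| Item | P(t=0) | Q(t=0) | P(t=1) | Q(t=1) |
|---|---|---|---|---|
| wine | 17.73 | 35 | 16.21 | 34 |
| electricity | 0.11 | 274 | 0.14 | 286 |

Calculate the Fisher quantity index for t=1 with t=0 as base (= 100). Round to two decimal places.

97.54

Laspeyres component (base-period weights):
ΣP(t=0)Q(t=1) = 17.73×34 + 0.11×286 = 602.82 + 31.46 = 634.28
ΣP(t=0)Q(t=0) = 17.73×35 + 0.11×274 = 620.55 + 30.14 = 650.69
L = 634.28 / 650.69 × 100 = 97.4781
Paasche component (current-period weights):
ΣP(t=1)Q(t=1) = 16.21×34 + 0.14×286 = 551.14 + 40.04 = 591.18
ΣP(t=1)Q(t=0) = 16.21×35 + 0.14×274 = 567.35 + 38.36 = 605.71
P = 591.18 / 605.71 × 100 = 97.6012
Fisher = √(L × P) = √(97.4781 × 97.6012) = 97.5396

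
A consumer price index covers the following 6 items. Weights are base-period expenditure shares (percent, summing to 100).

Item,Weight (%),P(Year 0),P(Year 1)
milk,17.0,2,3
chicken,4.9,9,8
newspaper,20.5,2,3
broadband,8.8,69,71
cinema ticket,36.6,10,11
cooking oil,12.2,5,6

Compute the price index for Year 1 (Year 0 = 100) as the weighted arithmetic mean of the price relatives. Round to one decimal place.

milk: 17.0 × (3/2) = 17.0 × 1.500000 = 25.5000
chicken: 4.9 × (8/9) = 4.9 × 0.888889 = 4.3556
newspaper: 20.5 × (3/2) = 20.5 × 1.500000 = 30.7500
broadband: 8.8 × (71/69) = 8.8 × 1.028986 = 9.0551
cinema ticket: 36.6 × (11/10) = 36.6 × 1.100000 = 40.2600
cooking oil: 12.2 × (6/5) = 12.2 × 1.200000 = 14.6400
Index = Σ wᵢ·(p₁ᵢ/p₀ᵢ) = 25.5000 + 4.3556 + 30.7500 + 9.0551 + 40.2600 + 14.6400 = 124.5606

124.6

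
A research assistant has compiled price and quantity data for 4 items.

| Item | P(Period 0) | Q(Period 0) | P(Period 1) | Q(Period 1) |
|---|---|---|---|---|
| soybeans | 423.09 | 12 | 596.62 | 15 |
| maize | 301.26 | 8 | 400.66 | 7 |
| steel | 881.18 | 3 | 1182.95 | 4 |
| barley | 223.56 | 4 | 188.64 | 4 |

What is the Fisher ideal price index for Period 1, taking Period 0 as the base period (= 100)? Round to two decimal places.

133.48

Laspeyres component (base-period weights):
ΣP(Period 1)Q(Period 0) = 596.62×12 + 400.66×8 + 1182.95×3 + 188.64×4 = 7159.44 + 3205.28 + 3548.85 + 754.56 = 14668.13
ΣP(Period 0)Q(Period 0) = 423.09×12 + 301.26×8 + 881.18×3 + 223.56×4 = 5077.08 + 2410.08 + 2643.54 + 894.24 = 11024.94
L = 14668.13 / 11024.94 × 100 = 133.0450
Paasche component (current-period weights):
ΣP(Period 1)Q(Period 1) = 596.62×15 + 400.66×7 + 1182.95×4 + 188.64×4 = 8949.3 + 2804.62 + 4731.8 + 754.56 = 17240.28
ΣP(Period 0)Q(Period 1) = 423.09×15 + 301.26×7 + 881.18×4 + 223.56×4 = 6346.35 + 2108.82 + 3524.72 + 894.24 = 12874.13
P = 17240.28 / 12874.13 × 100 = 133.9141
Fisher = √(L × P) = √(133.0450 × 133.9141) = 133.4789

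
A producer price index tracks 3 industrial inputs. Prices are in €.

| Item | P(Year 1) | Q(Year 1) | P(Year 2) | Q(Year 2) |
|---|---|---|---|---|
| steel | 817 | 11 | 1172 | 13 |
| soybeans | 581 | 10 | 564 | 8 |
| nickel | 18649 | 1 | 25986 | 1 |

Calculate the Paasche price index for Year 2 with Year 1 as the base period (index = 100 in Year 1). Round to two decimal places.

Paasche price index uses current-period quantities as weights.
ΣP(Year 2)·Q(Year 2) = 1172×13 + 564×8 + 25986×1 = 15236 + 4512 + 25986 = 45734
ΣP(Year 1)·Q(Year 2) = 817×13 + 581×8 + 18649×1 = 10621 + 4648 + 18649 = 33918
Index = 45734 / 33918 × 100 = 134.8370

134.84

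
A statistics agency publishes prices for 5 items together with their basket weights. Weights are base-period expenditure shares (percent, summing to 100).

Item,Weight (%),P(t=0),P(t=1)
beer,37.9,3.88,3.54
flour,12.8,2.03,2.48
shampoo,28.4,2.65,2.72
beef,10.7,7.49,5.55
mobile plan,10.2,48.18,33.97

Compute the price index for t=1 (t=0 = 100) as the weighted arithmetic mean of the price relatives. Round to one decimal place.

94.5

beer: 37.9 × (3.54/3.88) = 37.9 × 0.912371 = 34.5789
flour: 12.8 × (2.48/2.03) = 12.8 × 1.221675 = 15.6374
shampoo: 28.4 × (2.72/2.65) = 28.4 × 1.026415 = 29.1502
beef: 10.7 × (5.55/7.49) = 10.7 × 0.740988 = 7.9286
mobile plan: 10.2 × (33.97/48.18) = 10.2 × 0.705064 = 7.1917
Index = Σ wᵢ·(p₁ᵢ/p₀ᵢ) = 34.5789 + 15.6374 + 29.1502 + 7.9286 + 7.1917 = 94.4867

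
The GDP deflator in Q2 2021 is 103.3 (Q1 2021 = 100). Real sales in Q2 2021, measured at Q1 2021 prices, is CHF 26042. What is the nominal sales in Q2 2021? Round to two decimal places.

26901.39

Nominal = Real × (Index/100) = 26042 × (103.3/100)
        = 26042 × 1.033 = 26901.3860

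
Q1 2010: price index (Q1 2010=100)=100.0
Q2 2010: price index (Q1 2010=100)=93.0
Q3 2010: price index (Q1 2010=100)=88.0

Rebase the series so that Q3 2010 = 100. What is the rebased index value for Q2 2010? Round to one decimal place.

105.7

Rebased(Q2 2010) = 93.0 / 88.0 × 100 = 105.6818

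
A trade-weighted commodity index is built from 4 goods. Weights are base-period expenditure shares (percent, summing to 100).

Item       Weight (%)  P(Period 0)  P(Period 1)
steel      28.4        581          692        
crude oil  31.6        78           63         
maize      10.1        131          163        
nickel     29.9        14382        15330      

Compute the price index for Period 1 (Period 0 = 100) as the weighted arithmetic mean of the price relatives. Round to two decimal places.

103.79

steel: 28.4 × (692/581) = 28.4 × 1.191050 = 33.8258
crude oil: 31.6 × (63/78) = 31.6 × 0.807692 = 25.5231
maize: 10.1 × (163/131) = 10.1 × 1.244275 = 12.5672
nickel: 29.9 × (15330/14382) = 29.9 × 1.065916 = 31.8709
Index = Σ wᵢ·(p₁ᵢ/p₀ᵢ) = 33.8258 + 25.5231 + 12.5672 + 31.8709 = 103.7870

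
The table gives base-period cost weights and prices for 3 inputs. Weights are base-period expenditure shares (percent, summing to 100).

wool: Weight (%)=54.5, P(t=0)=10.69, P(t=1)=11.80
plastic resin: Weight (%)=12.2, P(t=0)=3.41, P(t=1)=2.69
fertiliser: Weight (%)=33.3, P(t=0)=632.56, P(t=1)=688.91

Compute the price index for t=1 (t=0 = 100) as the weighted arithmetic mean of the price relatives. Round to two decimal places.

wool: 54.5 × (11.80/10.69) = 54.5 × 1.103835 = 60.1590
plastic resin: 12.2 × (2.69/3.41) = 12.2 × 0.788856 = 9.6240
fertiliser: 33.3 × (688.91/632.56) = 33.3 × 1.089082 = 36.2664
Index = Σ wᵢ·(p₁ᵢ/p₀ᵢ) = 60.1590 + 9.6240 + 36.2664 = 106.0495

106.05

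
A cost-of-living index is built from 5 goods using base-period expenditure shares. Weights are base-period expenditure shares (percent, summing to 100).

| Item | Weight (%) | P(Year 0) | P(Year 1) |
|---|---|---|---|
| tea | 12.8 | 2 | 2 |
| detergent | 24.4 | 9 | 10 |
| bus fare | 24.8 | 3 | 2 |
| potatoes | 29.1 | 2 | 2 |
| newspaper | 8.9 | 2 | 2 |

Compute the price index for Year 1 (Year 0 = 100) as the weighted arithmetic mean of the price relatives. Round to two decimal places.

tea: 12.8 × (2/2) = 12.8 × 1.000000 = 12.8000
detergent: 24.4 × (10/9) = 24.4 × 1.111111 = 27.1111
bus fare: 24.8 × (2/3) = 24.8 × 0.666667 = 16.5333
potatoes: 29.1 × (2/2) = 29.1 × 1.000000 = 29.1000
newspaper: 8.9 × (2/2) = 8.9 × 1.000000 = 8.9000
Index = Σ wᵢ·(p₁ᵢ/p₀ᵢ) = 12.8000 + 27.1111 + 16.5333 + 29.1000 + 8.9000 = 94.4444

94.44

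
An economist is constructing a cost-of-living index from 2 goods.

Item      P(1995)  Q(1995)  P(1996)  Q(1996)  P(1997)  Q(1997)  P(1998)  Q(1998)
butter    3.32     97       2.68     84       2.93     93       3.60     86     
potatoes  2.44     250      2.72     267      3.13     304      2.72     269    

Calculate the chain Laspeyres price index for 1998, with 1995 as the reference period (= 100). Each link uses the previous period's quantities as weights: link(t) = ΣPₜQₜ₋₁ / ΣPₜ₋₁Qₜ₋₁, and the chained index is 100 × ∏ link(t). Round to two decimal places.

Link 1995→1996:
ΣP(1996)Q(1995) = 2.68×97 + 2.72×250 = 259.96 + 680 = 939.96
ΣP(1995)Q(1995) = 3.32×97 + 2.44×250 = 322.04 + 610 = 932.04
link = 939.96/932.04 = 1.008497
Link 1996→1997:
ΣP(1997)Q(1996) = 2.93×84 + 3.13×267 = 246.12 + 835.71 = 1081.83
ΣP(1996)Q(1996) = 2.68×84 + 2.72×267 = 225.12 + 726.24 = 951.36
link = 1081.83/951.36 = 1.137141
Link 1997→1998:
ΣP(1998)Q(1997) = 3.60×93 + 2.72×304 = 334.8 + 826.88 = 1161.68
ΣP(1997)Q(1997) = 2.93×93 + 3.13×304 = 272.49 + 951.52 = 1224.01
link = 1161.68/1224.01 = 0.949077
Chained index = 100 × 1.008497 × 1.137141 × 0.949077 = 108.8405

108.84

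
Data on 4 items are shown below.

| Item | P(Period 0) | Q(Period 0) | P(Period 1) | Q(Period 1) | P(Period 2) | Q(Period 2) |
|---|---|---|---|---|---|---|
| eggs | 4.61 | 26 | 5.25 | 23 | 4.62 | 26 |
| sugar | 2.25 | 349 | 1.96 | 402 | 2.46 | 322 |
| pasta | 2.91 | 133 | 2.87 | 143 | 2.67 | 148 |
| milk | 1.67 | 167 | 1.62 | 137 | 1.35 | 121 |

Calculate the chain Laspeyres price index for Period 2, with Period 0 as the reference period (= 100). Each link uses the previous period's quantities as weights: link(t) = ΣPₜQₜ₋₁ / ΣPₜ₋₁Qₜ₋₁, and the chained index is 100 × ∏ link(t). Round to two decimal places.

Link Period 0→Period 1:
ΣP(Period 1)Q(Period 0) = 5.25×26 + 1.96×349 + 2.87×133 + 1.62×167 = 136.5 + 684.04 + 381.71 + 270.54 = 1472.79
ΣP(Period 0)Q(Period 0) = 4.61×26 + 2.25×349 + 2.91×133 + 1.67×167 = 119.86 + 785.25 + 387.03 + 278.89 = 1571.03
link = 1472.79/1571.03 = 0.937468
Link Period 1→Period 2:
ΣP(Period 2)Q(Period 1) = 4.62×23 + 2.46×402 + 2.67×143 + 1.35×137 = 106.26 + 988.92 + 381.81 + 184.95 = 1661.94
ΣP(Period 1)Q(Period 1) = 5.25×23 + 1.96×402 + 2.87×143 + 1.62×137 = 120.75 + 787.92 + 410.41 + 221.94 = 1541.02
link = 1661.94/1541.02 = 1.078468
Chained index = 100 × 0.937468 × 1.078468 = 101.1029

101.10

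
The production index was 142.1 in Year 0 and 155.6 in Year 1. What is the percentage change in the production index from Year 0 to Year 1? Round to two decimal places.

Change = (155.6 − 142.1) / 142.1 × 100
       = 13.5 / 142.1 × 100 = 9.5004%

9.50%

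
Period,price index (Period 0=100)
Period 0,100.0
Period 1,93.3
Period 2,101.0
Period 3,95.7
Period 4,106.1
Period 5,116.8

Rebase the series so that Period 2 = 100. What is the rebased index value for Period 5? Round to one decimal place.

Rebased(Period 5) = 116.8 / 101.0 × 100 = 115.6436

115.6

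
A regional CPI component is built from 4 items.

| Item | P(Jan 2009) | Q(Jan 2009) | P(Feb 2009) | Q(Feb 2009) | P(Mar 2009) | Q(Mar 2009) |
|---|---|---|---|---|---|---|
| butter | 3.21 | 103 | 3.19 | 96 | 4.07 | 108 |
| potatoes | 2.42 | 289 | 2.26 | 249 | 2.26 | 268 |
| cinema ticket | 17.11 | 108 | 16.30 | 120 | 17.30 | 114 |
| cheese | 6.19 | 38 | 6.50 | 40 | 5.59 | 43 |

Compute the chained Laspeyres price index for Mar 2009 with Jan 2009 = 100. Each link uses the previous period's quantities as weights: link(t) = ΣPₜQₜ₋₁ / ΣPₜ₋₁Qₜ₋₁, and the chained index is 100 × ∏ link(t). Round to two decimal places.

101.25

Link Jan 2009→Feb 2009:
ΣP(Feb 2009)Q(Jan 2009) = 3.19×103 + 2.26×289 + 16.30×108 + 6.50×38 = 328.57 + 653.14 + 1760.4 + 247 = 2989.11
ΣP(Jan 2009)Q(Jan 2009) = 3.21×103 + 2.42×289 + 17.11×108 + 6.19×38 = 330.63 + 699.38 + 1847.88 + 235.22 = 3113.11
link = 2989.11/3113.11 = 0.960168
Link Feb 2009→Mar 2009:
ΣP(Mar 2009)Q(Feb 2009) = 4.07×96 + 2.26×249 + 17.30×120 + 5.59×40 = 390.72 + 562.74 + 2076 + 223.6 = 3253.06
ΣP(Feb 2009)Q(Feb 2009) = 3.19×96 + 2.26×249 + 16.30×120 + 6.50×40 = 306.24 + 562.74 + 1956 + 260 = 3084.98
link = 3253.06/3084.98 = 1.054483
Chained index = 100 × 0.960168 × 1.054483 = 101.2482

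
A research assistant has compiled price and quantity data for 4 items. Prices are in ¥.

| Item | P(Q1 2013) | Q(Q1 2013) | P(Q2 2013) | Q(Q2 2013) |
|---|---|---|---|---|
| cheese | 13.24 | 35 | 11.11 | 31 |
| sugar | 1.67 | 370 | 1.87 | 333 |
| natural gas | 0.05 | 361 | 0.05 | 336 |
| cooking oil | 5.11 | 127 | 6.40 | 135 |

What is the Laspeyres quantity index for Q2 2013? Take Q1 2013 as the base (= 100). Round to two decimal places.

95.70

Laspeyres quantity index uses base-period prices as weights.
ΣP(Q1 2013)·Q(Q2 2013) = 13.24×31 + 1.67×333 + 0.05×336 + 5.11×135 = 410.44 + 556.11 + 16.8 + 689.85 = 1673.2
ΣP(Q1 2013)·Q(Q1 2013) = 13.24×35 + 1.67×370 + 0.05×361 + 5.11×127 = 463.4 + 617.9 + 18.05 + 648.97 = 1748.32
Index = 1673.2 / 1748.32 × 100 = 95.7033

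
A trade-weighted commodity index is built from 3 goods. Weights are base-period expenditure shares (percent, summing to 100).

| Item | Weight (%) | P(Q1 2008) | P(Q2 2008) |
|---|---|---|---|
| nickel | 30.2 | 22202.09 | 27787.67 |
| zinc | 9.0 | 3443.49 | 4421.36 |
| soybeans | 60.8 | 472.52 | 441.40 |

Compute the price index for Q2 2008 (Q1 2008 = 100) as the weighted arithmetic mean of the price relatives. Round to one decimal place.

nickel: 30.2 × (27787.67/22202.09) = 30.2 × 1.251579 = 37.7977
zinc: 9.0 × (4421.36/3443.49) = 9.0 × 1.283976 = 11.5558
soybeans: 60.8 × (441.40/472.52) = 60.8 × 0.934140 = 56.7957
Index = Σ wᵢ·(p₁ᵢ/p₀ᵢ) = 37.7977 + 11.5558 + 56.7957 = 106.1492

106.1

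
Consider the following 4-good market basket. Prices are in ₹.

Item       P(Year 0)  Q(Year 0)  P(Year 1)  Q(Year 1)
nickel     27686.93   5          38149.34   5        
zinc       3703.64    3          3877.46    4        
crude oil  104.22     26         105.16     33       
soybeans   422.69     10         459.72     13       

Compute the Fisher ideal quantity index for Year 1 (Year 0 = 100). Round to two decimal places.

Laspeyres component (base-period weights):
ΣP(Year 0)Q(Year 1) = 27686.93×5 + 3703.64×4 + 104.22×33 + 422.69×13 = 138434.65 + 14814.56 + 3439.26 + 5494.97 = 162183.44
ΣP(Year 0)Q(Year 0) = 27686.93×5 + 3703.64×3 + 104.22×26 + 422.69×10 = 138434.65 + 11110.92 + 2709.72 + 4226.9 = 156482.19
L = 162183.44 / 156482.19 × 100 = 103.6434
Paasche component (current-period weights):
ΣP(Year 1)Q(Year 1) = 38149.34×5 + 3877.46×4 + 105.16×33 + 459.72×13 = 190746.7 + 15509.84 + 3470.28 + 5976.36 = 215703.18
ΣP(Year 1)Q(Year 0) = 38149.34×5 + 3877.46×3 + 105.16×26 + 459.72×10 = 190746.7 + 11632.38 + 2734.16 + 4597.2 = 209710.44
P = 215703.18 / 209710.44 × 100 = 102.8576
Fisher = √(L × P) = √(103.6434 × 102.8576) = 103.2498

103.25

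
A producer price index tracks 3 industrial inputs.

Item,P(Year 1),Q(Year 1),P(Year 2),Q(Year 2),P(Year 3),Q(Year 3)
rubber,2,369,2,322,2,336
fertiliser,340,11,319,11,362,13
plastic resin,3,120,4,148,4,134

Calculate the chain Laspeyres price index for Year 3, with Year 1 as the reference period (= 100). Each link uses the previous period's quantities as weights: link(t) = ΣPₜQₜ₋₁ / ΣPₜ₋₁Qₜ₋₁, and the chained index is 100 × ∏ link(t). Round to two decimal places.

107.45

Link Year 1→Year 2:
ΣP(Year 2)Q(Year 1) = 2×369 + 319×11 + 4×120 = 738 + 3509 + 480 = 4727
ΣP(Year 1)Q(Year 1) = 2×369 + 340×11 + 3×120 = 738 + 3740 + 360 = 4838
link = 4727/4838 = 0.977057
Link Year 2→Year 3:
ΣP(Year 3)Q(Year 2) = 2×322 + 362×11 + 4×148 = 644 + 3982 + 592 = 5218
ΣP(Year 2)Q(Year 2) = 2×322 + 319×11 + 4×148 = 644 + 3509 + 592 = 4745
link = 5218/4745 = 1.099684
Chained index = 100 × 0.977057 × 1.099684 = 107.4453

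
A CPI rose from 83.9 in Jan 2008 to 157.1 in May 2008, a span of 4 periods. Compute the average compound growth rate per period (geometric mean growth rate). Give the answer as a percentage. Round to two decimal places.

Growth factor = (157.1/83.9)^(1/4) = (1.872467)^(1/4) = 1.169778
Growth rate = 1.169778 − 1 = 0.169778 = 16.9778%

16.98%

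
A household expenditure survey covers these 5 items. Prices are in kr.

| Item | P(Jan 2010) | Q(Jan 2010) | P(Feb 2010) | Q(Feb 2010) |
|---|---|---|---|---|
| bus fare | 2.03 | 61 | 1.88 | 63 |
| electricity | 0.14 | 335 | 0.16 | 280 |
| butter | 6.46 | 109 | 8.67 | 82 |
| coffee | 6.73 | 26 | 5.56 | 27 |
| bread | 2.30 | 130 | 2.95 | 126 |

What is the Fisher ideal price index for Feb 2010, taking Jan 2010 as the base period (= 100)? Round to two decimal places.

120.58

Laspeyres component (base-period weights):
ΣP(Feb 2010)Q(Jan 2010) = 1.88×61 + 0.16×335 + 8.67×109 + 5.56×26 + 2.95×130 = 114.68 + 53.6 + 945.03 + 144.56 + 383.5 = 1641.37
ΣP(Jan 2010)Q(Jan 2010) = 2.03×61 + 0.14×335 + 6.46×109 + 6.73×26 + 2.30×130 = 123.83 + 46.9 + 704.14 + 174.98 + 299 = 1348.85
L = 1641.37 / 1348.85 × 100 = 121.6866
Paasche component (current-period weights):
ΣP(Feb 2010)Q(Feb 2010) = 1.88×63 + 0.16×280 + 8.67×82 + 5.56×27 + 2.95×126 = 118.44 + 44.8 + 710.94 + 150.12 + 371.7 = 1396
ΣP(Jan 2010)Q(Feb 2010) = 2.03×63 + 0.14×280 + 6.46×82 + 6.73×27 + 2.30×126 = 127.89 + 39.2 + 529.72 + 181.71 + 289.8 = 1168.32
P = 1396 / 1168.32 × 100 = 119.4878
Fisher = √(L × P) = √(121.6866 × 119.4878) = 120.5822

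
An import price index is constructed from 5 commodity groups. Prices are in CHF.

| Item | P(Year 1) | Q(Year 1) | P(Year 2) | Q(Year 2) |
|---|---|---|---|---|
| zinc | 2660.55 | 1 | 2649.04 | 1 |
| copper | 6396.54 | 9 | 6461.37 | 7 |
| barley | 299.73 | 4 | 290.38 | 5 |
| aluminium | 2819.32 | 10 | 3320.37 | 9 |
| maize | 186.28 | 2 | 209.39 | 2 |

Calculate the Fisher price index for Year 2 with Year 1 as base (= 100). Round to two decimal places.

Laspeyres component (base-period weights):
ΣP(Year 2)Q(Year 1) = 2649.04×1 + 6461.37×9 + 290.38×4 + 3320.37×10 + 209.39×2 = 2649.04 + 58152.33 + 1161.52 + 33203.7 + 418.78 = 95585.37
ΣP(Year 1)Q(Year 1) = 2660.55×1 + 6396.54×9 + 299.73×4 + 2819.32×10 + 186.28×2 = 2660.55 + 57568.86 + 1198.92 + 28193.2 + 372.56 = 89994.09
L = 95585.37 / 89994.09 × 100 = 106.2129
Paasche component (current-period weights):
ΣP(Year 2)Q(Year 2) = 2649.04×1 + 6461.37×7 + 290.38×5 + 3320.37×9 + 209.39×2 = 2649.04 + 45229.59 + 1451.9 + 29883.33 + 418.78 = 79632.64
ΣP(Year 1)Q(Year 2) = 2660.55×1 + 6396.54×7 + 299.73×5 + 2819.32×9 + 186.28×2 = 2660.55 + 44775.78 + 1498.65 + 25373.88 + 372.56 = 74681.42
P = 79632.64 / 74681.42 × 100 = 106.6298
Fisher = √(L × P) = √(106.2129 × 106.6298) = 106.4212

106.42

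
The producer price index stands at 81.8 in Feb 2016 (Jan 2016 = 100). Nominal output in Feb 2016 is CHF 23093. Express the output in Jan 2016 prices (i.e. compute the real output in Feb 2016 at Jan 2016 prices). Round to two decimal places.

Real = Nominal ÷ (Index/100) = 23093 ÷ (81.8/100)
     = 23093 ÷ 0.818 = 28231.0513

28231.05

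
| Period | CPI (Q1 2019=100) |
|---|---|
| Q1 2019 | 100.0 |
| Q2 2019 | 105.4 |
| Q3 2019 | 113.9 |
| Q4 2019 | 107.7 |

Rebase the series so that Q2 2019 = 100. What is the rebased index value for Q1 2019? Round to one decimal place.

94.9

Rebased(Q1 2019) = 100.0 / 105.4 × 100 = 94.8767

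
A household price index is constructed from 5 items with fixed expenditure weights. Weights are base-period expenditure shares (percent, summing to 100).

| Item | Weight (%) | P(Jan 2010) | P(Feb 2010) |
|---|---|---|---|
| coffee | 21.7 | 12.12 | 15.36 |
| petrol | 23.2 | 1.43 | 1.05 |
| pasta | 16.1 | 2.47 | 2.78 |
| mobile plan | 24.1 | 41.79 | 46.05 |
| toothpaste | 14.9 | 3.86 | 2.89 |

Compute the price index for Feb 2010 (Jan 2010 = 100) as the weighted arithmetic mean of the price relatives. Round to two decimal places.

coffee: 21.7 × (15.36/12.12) = 21.7 × 1.267327 = 27.5010
petrol: 23.2 × (1.05/1.43) = 23.2 × 0.734266 = 17.0350
pasta: 16.1 × (2.78/2.47) = 16.1 × 1.125506 = 18.1206
mobile plan: 24.1 × (46.05/41.79) = 24.1 × 1.101938 = 26.5567
toothpaste: 14.9 × (2.89/3.86) = 14.9 × 0.748705 = 11.1557
Index = Σ wᵢ·(p₁ᵢ/p₀ᵢ) = 27.5010 + 17.0350 + 18.1206 + 26.5567 + 11.1557 = 100.3690

100.37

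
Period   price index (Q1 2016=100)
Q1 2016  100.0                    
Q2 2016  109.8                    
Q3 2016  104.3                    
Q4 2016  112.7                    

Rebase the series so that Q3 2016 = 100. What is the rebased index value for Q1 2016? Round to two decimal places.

Rebased(Q1 2016) = 100.0 / 104.3 × 100 = 95.8773

95.88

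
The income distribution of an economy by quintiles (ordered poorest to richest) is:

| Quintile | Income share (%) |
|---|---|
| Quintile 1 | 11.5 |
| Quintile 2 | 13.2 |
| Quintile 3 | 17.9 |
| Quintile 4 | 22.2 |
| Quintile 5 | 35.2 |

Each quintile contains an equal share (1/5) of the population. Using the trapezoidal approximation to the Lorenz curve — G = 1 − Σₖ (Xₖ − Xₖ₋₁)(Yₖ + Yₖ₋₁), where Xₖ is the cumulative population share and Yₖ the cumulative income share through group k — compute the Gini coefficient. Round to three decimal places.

0.226

Cumulative income shares Yₖ: 0.1150, 0.2470, 0.4260, 0.6480, 1.0000
Σ (Xₖ−Xₖ₋₁)(Yₖ+Yₖ₋₁) = (1/5)(0.1150+0.0000) + (1/5)(0.2470+0.1150) + (1/5)(0.4260+0.2470) + (1/5)(0.6480+0.4260) + (1/5)(1.0000+0.6480)
  = 0.0230 + 0.0724 + 0.1346 + 0.2148 + 0.3296 = 0.7744
G = 1 − 0.7744 = 0.2256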